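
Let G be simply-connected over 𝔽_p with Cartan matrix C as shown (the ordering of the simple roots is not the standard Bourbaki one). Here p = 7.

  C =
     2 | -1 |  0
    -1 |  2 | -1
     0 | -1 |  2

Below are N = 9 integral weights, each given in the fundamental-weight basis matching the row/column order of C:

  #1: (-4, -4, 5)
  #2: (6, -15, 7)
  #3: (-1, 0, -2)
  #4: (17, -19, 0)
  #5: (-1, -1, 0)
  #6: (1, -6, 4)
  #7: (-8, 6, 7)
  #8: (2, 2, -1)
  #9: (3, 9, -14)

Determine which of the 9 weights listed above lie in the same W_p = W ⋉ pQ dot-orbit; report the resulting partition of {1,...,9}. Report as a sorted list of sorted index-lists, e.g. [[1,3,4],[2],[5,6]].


C ↔ A_3 under row/col permutation; |W(A_3)| = 24.

Alcove-folded reps (p=7, 9 weights, presented ϖ-order):

  1: (3, 3, 0) · 2: (0, 0, 1) · 3: (0, 0, 1) · 4: (3, 3, 0) · 5: (0, 0, 1) · 6: (3, 2, 0) · 7: (0, 0, 1) · 8: (3, 3, 0) · 9: (3, 3, 0)

Grouping the 9 weights by Ā_7-representative: 3 linkage classes.

[[1, 4, 8, 9], [2, 3, 5, 7], [6]]


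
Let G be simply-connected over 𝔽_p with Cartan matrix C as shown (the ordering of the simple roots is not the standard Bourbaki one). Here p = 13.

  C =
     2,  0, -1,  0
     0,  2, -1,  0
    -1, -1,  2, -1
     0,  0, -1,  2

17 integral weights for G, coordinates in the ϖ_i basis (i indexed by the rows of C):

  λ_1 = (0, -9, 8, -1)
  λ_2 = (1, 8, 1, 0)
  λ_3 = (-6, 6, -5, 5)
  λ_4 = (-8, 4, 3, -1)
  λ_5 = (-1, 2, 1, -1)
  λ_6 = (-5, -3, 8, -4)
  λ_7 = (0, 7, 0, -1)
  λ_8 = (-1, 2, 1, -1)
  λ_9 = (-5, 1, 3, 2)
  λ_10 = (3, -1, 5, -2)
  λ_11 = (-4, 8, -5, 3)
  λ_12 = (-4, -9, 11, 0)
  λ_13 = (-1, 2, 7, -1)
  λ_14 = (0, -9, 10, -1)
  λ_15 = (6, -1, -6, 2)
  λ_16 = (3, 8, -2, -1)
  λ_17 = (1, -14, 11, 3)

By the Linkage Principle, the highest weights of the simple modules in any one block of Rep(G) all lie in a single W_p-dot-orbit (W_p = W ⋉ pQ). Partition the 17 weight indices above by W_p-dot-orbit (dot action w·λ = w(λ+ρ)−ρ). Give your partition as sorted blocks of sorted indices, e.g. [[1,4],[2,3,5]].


C ↔ D_4 under row/col permutation; |W(D_4)| = 192.

Folding the 17 weights λ_j+ρ into Ā_13 (reps in the given 4-coord order):

  1: (1, 8, 1, 0) · 2: (1, 8, 1, 0) · 3: (4, 2, 0, 3) · 4: (4, 2, 0, 3) · 5: (0, 3, 2, 0) · 6: (4, 2, 0, 3) · 7: (1, 8, 1, 0) · 8: (0, 3, 2, 0) · 9: (4, 2, 0, 3) · 10: (4, 0, 3, 1) · 11: (4, 2, 0, 3) · 12: (3, 8, 0, 1) · 13: (0, 3, 2, 0) · 14: (1, 8, 1, 0) · 15: (0, 3, 2, 0) · 16: (3, 8, 0, 1) · 17: (3, 8, 0, 1)

Partition of {1..17} into 5 W_13-dot-orbits:

[[1, 2, 7, 14], [3, 4, 6, 9, 11], [5, 8, 13, 15], [10], [12, 16, 17]]


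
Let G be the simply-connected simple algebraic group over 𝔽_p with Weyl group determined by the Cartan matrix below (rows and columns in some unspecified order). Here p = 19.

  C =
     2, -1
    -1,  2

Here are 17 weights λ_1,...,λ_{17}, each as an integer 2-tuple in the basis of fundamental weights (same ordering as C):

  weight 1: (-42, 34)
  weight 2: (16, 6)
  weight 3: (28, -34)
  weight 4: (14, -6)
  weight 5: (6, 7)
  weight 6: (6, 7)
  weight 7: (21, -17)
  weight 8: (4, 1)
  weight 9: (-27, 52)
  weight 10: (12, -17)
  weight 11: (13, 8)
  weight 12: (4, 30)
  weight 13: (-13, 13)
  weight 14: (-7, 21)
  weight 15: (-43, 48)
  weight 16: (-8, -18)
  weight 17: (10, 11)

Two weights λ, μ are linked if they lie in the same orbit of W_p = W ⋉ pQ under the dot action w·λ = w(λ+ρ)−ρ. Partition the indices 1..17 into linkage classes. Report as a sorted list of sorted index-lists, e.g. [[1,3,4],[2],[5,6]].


Root system A_2: the 2×2 matrix C matches after relabeling.

Folding the 17 weights λ_j+ρ into Ā_19 (reps in the given 2-coord order):

  1: (3, 13);  2: (12, 2);  3: (10, 5);  4: (10, 5);  5: (7, 8);  6: (7, 8);  7: (3, 13);  8: (5, 2);  9: (7, 8);  10: (3, 13);  11: (10, 5);  12: (12, 2);  13: (12, 2);  14: (3, 13);  15: (7, 8);  16: (12, 2);  17: (7, 8)

Partition of {1..17} into 5 W_19-dot-orbits:

[[1, 7, 10, 14], [2, 12, 13, 16], [3, 4, 11], [5, 6, 9, 15, 17], [8]]


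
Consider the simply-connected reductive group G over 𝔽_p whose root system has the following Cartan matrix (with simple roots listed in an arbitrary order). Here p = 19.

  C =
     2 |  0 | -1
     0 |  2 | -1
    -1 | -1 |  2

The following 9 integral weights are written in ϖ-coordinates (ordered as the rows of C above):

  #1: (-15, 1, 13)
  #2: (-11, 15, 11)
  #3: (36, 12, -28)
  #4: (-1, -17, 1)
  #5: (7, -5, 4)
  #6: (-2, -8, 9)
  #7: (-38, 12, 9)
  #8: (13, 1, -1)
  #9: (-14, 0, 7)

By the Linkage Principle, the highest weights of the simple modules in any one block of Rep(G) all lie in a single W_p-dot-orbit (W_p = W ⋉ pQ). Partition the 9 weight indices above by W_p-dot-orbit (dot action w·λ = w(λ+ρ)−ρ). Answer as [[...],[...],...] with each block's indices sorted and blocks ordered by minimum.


Type A_3, rank 3, |W|=24; reorder rows/cols to standard.

Folding the 9 weights λ_j+ρ into Ā_19 (reps in the given 3-coord order):

  1: (14, 2, 0) · 2: (1, 7, 2) · 3: (8, 4, 1) · 4: (14, 2, 0) · 5: (8, 4, 1) · 6: (1, 7, 2) · 7: (8, 4, 1) · 8: (14, 2, 0) · 9: (8, 4, 1)

Grouping the 9 weights by Ā_19-representative: 3 linkage classes.

[[1, 4, 8], [2, 6], [3, 5, 7, 9]]


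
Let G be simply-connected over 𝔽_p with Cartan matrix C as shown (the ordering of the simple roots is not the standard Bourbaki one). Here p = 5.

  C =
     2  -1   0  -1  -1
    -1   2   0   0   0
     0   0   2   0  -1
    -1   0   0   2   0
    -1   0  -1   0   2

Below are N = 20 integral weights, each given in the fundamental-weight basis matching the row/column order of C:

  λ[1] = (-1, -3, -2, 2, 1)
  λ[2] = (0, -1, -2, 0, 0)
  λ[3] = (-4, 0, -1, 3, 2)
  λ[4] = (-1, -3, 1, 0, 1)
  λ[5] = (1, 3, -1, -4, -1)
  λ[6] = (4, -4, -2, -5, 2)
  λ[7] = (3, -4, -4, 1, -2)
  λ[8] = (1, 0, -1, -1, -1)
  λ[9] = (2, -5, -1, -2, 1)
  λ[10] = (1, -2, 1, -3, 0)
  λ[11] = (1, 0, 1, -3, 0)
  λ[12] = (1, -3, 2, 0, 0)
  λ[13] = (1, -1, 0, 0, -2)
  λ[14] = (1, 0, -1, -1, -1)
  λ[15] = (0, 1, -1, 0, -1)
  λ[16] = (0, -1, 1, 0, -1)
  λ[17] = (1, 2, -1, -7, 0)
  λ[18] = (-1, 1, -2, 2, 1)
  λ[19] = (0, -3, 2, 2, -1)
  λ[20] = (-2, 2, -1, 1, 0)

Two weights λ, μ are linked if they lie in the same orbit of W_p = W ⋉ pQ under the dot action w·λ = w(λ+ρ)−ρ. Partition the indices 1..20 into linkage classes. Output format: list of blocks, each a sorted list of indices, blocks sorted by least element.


D_5 Cartan matrix, 5 simple roots permuted; ρ=(1,1,1,1,1).

Alcove-folded reps (p=5, 20 weights, presented ϖ-order):

    λ_1 → (1, 0, 0, 1, 1)
    λ_2 → (1, 0, 1, 1, 0)
    λ_3 → (1, 2, 0, 1, 0)
    λ_4 → (1, 0, 2, 1, 0)
    λ_5 → (1, 2, 0, 1, 0)
    λ_6 → (1, 0, 2, 1, 0)
    λ_7 → (1, 0, 0, 1, 1)
    λ_8 → (2, 1, 0, 0, 0)
    λ_9 → (1, 2, 0, 1, 0)
    λ_10 → (1, 0, 2, 1, 0)
    λ_11 → (1, 0, 1, 1, 0)
    λ_12 → (1, 0, 1, 1, 0)
    λ_13 → (1, 0, 0, 1, 1)
    λ_14 → (2, 1, 0, 0, 0)
    λ_15 → (1, 2, 0, 1, 0)
    λ_16 → (1, 0, 2, 1, 0)
    λ_17 → (1, 0, 2, 1, 0)
    λ_18 → (1, 0, 0, 1, 1)
    λ_19 → (1, 0, 1, 1, 0)
    λ_20 → (1, 2, 0, 1, 0)

Linkage partition of the 20 weights (5 classes, p=5):

[[1, 7, 13, 18], [2, 11, 12, 19], [3, 5, 9, 15, 20], [4, 6, 10, 16, 17], [8, 14]]


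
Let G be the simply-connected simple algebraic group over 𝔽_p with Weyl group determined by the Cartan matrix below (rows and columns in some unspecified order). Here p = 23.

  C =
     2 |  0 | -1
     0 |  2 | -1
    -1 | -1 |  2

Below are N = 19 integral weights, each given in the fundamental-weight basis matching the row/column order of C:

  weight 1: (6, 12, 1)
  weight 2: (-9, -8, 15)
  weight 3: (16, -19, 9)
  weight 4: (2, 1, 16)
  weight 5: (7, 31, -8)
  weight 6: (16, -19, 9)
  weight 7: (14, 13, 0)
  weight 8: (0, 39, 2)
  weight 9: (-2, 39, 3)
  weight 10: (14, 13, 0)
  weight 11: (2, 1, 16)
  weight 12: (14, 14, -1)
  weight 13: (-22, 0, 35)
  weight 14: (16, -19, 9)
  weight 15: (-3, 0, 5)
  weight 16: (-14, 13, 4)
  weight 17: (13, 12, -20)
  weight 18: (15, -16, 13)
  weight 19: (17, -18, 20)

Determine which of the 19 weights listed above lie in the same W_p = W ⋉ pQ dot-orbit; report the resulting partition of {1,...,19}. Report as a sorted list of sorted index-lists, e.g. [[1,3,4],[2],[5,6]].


Root system A_3: the 3×3 matrix C matches after relabeling.

Each λ_j+ρ reduced to Ā_23; 3-tuples below use C's row order:

  1: (7, 13, 2);  2: (8, 7, 1);  3: (5, 6, 8);  4: (3, 2, 17);  5: (7, 13, 2);  6: (5, 6, 8);  7: (8, 7, 1);  8: (3, 2, 17);  9: (3, 2, 17);  10: (8, 7, 1);  11: (3, 2, 17);  12: (8, 8, 0);  13: (7, 13, 2);  14: (5, 6, 8);  15: (2, 1, 4);  16: (5, 6, 8);  17: (5, 6, 8);  18: (8, 7, 1);  19: (2, 1, 4)

Grouping the 19 weights by Ā_23-representative: 6 linkage classes.

[[1, 5, 13], [2, 7, 10, 18], [3, 6, 14, 16, 17], [4, 8, 9, 11], [12], [15, 19]]


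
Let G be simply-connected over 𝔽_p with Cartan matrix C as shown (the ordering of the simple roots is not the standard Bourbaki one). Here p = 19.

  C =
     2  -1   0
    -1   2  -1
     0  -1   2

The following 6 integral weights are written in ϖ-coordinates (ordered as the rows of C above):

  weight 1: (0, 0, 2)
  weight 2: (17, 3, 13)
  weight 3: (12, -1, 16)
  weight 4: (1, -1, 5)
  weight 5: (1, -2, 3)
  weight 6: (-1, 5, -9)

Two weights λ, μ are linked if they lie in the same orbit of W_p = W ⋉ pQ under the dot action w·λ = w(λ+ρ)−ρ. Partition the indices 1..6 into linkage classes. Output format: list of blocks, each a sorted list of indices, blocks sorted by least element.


A_3 Cartan matrix, 3 simple roots permuted; ρ=(1,1,1).

Ā_19 reps of the 6 weights (A_3, coords as presented):

  λ_1+ρ ↦ (1, 1, 3);  λ_2+ρ ↦ (1, 1, 3);  λ_3+ρ ↦ (2, 0, 6);  λ_4+ρ ↦ (2, 0, 6);  λ_5+ρ ↦ (1, 1, 3);  λ_6+ρ ↦ (2, 0, 6)

These 6 weights hit 2 W_19-dot-orbits; sizes (3, 3):

[[1, 2, 5], [3, 4, 6]]


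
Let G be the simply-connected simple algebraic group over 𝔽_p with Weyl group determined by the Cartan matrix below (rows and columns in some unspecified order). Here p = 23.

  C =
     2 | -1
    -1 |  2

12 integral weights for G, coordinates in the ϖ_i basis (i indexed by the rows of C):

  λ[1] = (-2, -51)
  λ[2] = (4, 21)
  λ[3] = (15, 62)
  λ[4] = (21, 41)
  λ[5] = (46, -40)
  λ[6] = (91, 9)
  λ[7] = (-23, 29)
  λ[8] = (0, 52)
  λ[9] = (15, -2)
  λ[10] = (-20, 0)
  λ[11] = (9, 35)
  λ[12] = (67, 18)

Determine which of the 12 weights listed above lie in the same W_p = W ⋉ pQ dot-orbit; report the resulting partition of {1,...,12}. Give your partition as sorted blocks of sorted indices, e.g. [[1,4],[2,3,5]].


A_2 Cartan matrix, 2 simple roots permuted; ρ=(1,1).

W_23-reps of the 12 weights in Ā_23 (same 2-coord order as C):

  1: (1, 18);  2: (1, 18);  3: (10, 6);  4: (1, 18);  5: (15, 1);  6: (13, 0);  7: (15, 1);  8: (15, 1);  9: (15, 1);  10: (1, 18);  11: (13, 0);  12: (1, 18)

Linkage partition of the 12 weights (4 classes, p=23):

[[1, 2, 4, 10, 12], [3], [5, 7, 8, 9], [6, 11]]


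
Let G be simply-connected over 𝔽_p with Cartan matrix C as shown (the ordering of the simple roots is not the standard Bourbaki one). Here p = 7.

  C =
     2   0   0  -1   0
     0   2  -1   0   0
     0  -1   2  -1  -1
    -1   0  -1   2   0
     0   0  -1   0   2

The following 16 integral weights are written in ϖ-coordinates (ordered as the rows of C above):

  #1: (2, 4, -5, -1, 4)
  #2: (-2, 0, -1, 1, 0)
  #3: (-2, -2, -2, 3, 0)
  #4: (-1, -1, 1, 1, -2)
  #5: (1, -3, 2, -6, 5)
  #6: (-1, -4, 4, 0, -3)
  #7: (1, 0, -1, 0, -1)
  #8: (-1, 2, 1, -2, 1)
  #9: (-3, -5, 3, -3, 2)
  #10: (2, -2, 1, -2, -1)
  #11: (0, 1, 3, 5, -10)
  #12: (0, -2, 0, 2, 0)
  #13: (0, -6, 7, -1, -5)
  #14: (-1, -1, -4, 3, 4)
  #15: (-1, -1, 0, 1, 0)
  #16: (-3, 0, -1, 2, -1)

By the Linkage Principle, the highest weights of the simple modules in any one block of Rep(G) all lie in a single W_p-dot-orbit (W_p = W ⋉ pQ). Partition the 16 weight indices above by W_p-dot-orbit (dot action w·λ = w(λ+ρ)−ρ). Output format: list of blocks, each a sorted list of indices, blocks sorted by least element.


Root system D_5: the 5×5 matrix C matches after relabeling.

W_7-reps of the 16 weights in Ā_7 (same 5-coord order as C):

    λ_1+ρ ↦ (1, 1, 0, 1, 1)
    λ_2+ρ ↦ (1, 1, 0, 1, 1)
    λ_3+ρ ↦ (1, 1, 0, 1, 1)
    λ_4+ρ ↦ (0, 0, 1, 2, 1)
    λ_5+ρ ↦ (1, 2, 0, 0, 2)
    λ_6+ρ ↦ (0, 3, 0, 1, 2)
    λ_7+ρ ↦ (2, 1, 0, 1, 0)
    λ_8+ρ ↦ (0, 3, 0, 1, 2)
    λ_9+ρ ↦ (0, 0, 1, 2, 1)
    λ_10+ρ ↦ (2, 1, 0, 1, 0)
    λ_11+ρ ↦ (2, 1, 0, 1, 0)
    λ_12+ρ ↦ (1, 1, 0, 1, 1)
    λ_13+ρ ↦ (0, 3, 0, 1, 2)
    λ_14+ρ ↦ (0, 3, 0, 1, 2)
    λ_15+ρ ↦ (0, 0, 1, 2, 1)
    λ_16+ρ ↦ (2, 1, 0, 1, 0)

Partition of {1..16} into 5 W_7-dot-orbits:

[[1, 2, 3, 12], [4, 9, 15], [5], [6, 8, 13, 14], [7, 10, 11, 16]]


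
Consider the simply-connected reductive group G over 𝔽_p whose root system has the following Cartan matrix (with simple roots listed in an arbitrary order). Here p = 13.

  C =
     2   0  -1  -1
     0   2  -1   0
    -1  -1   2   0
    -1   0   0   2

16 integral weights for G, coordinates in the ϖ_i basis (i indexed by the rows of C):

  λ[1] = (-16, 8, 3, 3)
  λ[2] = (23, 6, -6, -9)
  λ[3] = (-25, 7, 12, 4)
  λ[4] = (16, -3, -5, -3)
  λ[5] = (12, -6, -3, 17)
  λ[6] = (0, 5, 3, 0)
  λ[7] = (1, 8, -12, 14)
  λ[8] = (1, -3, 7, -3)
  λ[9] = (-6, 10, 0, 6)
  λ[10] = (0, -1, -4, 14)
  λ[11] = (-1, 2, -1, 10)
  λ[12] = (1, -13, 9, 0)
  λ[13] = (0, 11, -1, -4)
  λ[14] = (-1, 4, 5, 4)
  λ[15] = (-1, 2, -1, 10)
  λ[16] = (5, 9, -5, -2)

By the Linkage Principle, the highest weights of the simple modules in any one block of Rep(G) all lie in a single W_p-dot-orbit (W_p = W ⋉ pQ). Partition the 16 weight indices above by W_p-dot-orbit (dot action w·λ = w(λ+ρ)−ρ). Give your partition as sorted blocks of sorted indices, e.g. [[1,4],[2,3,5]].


A_4 Cartan matrix, 4 simple roots permuted; ρ=(1,1,1,1).

Ā_13 reps of the 16 weights (A_4, coords as presented):

  λ_1 → (7, 0, 2, 2) · λ_2 → (0, 2, 6, 2) · λ_3 → (0, 2, 6, 2) · λ_4 → (7, 0, 2, 2) · λ_5 → (0, 2, 6, 2) · λ_6 → (1, 6, 4, 1) · λ_7 → (7, 0, 2, 2) · λ_8 → (0, 2, 6, 2) · λ_9 → (1, 6, 4, 1) · λ_10 → (0, 2, 0, 10) · λ_11 → (0, 2, 0, 10) · λ_12 → (0, 10, 2, 1) · λ_13 → (0, 10, 2, 1) · λ_14 → (0, 2, 6, 2) · λ_15 → (0, 2, 0, 10) · λ_16 → (1, 6, 4, 1)

These 16 weights hit 5 W_13-dot-orbits; sizes (3, 5, 3, 3, 2):

[[1, 4, 7], [2, 3, 5, 8, 14], [6, 9, 16], [10, 11, 15], [12, 13]]


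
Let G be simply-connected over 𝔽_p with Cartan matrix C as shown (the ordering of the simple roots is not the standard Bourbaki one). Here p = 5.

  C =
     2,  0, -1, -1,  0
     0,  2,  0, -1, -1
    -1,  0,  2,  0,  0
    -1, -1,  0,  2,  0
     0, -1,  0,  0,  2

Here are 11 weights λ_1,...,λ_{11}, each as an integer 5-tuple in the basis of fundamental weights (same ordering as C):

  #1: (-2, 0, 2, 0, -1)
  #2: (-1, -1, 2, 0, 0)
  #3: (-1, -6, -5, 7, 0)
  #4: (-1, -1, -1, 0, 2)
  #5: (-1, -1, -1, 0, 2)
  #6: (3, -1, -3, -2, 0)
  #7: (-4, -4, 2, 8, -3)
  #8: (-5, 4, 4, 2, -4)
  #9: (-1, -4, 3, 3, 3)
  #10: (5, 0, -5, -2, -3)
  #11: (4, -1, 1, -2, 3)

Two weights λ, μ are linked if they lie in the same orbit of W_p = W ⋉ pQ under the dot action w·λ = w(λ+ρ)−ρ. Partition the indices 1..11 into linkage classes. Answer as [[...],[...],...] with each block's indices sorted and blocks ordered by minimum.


Cartan matrix: type A_5 (|W|=720); un-permuting the 5 rows.

Each λ_j+ρ reduced to Ā_5; 5-tuples below use C's row order:

  λ_1 → (1, 1, 2, 0, 0);  λ_2 → (0, 0, 3, 1, 1);  λ_3 → (0, 0, 3, 1, 1);  λ_4 → (0, 0, 0, 1, 3);  λ_5 → (0, 0, 0, 1, 3);  λ_6 → (1, 1, 2, 0, 0);  λ_7 → (1, 1, 2, 0, 0);  λ_8 → (0, 0, 3, 1, 1);  λ_9 → (0, 0, 0, 1, 3);  λ_10 → (0, 0, 3, 1, 1);  λ_11 → (0, 0, 3, 1, 1)

Linkage partition of the 11 weights (3 classes, p=5):

[[1, 6, 7], [2, 3, 8, 10, 11], [4, 5, 9]]


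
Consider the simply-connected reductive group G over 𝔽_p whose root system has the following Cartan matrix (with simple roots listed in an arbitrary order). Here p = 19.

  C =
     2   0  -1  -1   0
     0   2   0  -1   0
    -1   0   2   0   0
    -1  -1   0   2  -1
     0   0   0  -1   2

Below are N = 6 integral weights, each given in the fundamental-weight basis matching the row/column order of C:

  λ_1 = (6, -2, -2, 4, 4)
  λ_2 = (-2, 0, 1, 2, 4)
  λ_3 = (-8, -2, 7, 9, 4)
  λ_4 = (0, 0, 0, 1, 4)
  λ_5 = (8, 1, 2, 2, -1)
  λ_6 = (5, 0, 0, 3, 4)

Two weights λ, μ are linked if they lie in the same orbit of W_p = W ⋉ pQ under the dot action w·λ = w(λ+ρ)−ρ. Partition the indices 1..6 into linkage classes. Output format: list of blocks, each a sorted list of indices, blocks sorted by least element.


D_5 Cartan matrix, 5 simple roots permuted; ρ=(1,1,1,1,1).

Folding the 6 weights λ_j+ρ into Ā_19 (reps in the given 5-coord order):

  λ_1 → (1, 1, 1, 2, 5)
  λ_2 → (1, 1, 1, 2, 5)
  λ_3 → (1, 1, 1, 2, 5)
  λ_4 → (1, 1, 1, 2, 5)
  λ_5 → (1, 2, 2, 2, 0)
  λ_6 → (1, 1, 1, 2, 5)

Partition of {1..6} into 2 W_19-dot-orbits:

[[1, 2, 3, 4, 6], [5]]


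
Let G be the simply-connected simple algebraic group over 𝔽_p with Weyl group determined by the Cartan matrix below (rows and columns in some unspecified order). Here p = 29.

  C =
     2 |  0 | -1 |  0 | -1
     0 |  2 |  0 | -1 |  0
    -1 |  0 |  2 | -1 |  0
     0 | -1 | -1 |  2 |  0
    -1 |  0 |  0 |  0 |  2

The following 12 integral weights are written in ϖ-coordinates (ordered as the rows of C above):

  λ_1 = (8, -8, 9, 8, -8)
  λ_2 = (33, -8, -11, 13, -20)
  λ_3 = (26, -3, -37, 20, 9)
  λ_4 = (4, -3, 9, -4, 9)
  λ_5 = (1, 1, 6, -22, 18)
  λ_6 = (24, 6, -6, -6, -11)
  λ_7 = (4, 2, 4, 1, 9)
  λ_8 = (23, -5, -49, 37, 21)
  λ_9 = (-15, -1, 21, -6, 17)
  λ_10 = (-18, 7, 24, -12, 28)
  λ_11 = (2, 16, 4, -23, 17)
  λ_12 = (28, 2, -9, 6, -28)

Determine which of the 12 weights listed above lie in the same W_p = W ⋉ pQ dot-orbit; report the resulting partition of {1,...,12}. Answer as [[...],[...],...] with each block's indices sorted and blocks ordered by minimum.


Root system A_5: the 5×5 matrix C matches after relabeling.

Ā_29 reps of the 12 weights (A_5, coords as presented):

  [1] (2, 7, 10, 2, 7);  [2] (5, 3, 5, 2, 10);  [3] (2, 7, 10, 2, 7);  [4] (5, 3, 5, 2, 10);  [5] (2, 7, 10, 2, 7);  [6] (5, 3, 5, 2, 10);  [7] (5, 3, 5, 2, 10);  [8] (5, 3, 5, 2, 10);  [9] (14, 5, 3, 0, 4);  [10] (14, 5, 3, 0, 4);  [11] (14, 5, 3, 0, 4);  [12] (6, 0, 1, 1, 19)

4 distinct reps among the 12 weights ⇒ 4 W_29-linkage classes:

[[1, 3, 5], [2, 4, 6, 7, 8], [9, 10, 11], [12]]


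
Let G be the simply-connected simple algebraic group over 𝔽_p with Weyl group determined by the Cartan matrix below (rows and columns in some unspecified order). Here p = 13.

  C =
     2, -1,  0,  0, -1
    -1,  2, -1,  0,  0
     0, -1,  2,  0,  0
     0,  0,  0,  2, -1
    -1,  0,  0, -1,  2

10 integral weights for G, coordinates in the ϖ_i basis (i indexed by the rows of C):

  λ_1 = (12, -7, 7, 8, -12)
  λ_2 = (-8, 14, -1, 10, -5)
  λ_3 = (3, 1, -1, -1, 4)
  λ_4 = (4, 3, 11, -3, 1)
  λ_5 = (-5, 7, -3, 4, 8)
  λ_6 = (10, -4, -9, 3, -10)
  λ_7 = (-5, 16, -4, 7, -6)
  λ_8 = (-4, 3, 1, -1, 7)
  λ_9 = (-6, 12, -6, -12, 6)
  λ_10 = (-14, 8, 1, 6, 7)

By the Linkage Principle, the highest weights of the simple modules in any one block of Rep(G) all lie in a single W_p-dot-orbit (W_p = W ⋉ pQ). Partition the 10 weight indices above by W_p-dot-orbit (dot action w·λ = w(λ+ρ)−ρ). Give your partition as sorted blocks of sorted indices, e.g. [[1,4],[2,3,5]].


C ↔ A_5 under row/col permutation; |W(A_5)| = 720.

λ_j+ρ reflected into Ā_13 (⟨·,θ^∨⟩≤13); 5-tuples as given:

  [1] (4, 2, 0, 0, 5) · [2] (4, 2, 0, 0, 5) · [3] (4, 2, 0, 0, 5) · [4] (3, 1, 2, 0, 5) · [5] (3, 1, 2, 0, 5) · [6] (3, 1, 2, 0, 5) · [7] (5, 4, 1, 3, 0) · [8] (3, 1, 2, 0, 5) · [9] (3, 1, 2, 0, 5) · [10] (4, 2, 0, 0, 5)

Grouping the 10 weights by Ā_13-representative: 3 linkage classes.

[[1, 2, 3, 10], [4, 5, 6, 8, 9], [7]]


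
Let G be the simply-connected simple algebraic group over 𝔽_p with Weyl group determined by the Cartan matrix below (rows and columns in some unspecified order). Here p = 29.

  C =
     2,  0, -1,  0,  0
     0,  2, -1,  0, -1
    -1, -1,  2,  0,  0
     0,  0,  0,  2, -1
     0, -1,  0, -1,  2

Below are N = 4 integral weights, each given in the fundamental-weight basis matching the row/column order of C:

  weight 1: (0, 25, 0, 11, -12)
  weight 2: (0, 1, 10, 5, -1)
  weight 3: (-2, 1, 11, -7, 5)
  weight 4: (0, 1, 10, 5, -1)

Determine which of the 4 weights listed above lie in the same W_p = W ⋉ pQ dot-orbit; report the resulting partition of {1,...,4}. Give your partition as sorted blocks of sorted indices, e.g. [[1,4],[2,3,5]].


A_5 Cartan matrix, 5 simple roots permuted; ρ=(1,1,1,1,1).

Ā_29 reps of the 4 weights (A_5, coords as presented):

  [1] (1, 15, 1, 1, 11);  [2] (1, 2, 11, 6, 0);  [3] (1, 2, 11, 6, 0);  [4] (1, 2, 11, 6, 0)

2 distinct reps among the 4 weights ⇒ 2 W_29-linkage classes:

[[1], [2, 3, 4]]


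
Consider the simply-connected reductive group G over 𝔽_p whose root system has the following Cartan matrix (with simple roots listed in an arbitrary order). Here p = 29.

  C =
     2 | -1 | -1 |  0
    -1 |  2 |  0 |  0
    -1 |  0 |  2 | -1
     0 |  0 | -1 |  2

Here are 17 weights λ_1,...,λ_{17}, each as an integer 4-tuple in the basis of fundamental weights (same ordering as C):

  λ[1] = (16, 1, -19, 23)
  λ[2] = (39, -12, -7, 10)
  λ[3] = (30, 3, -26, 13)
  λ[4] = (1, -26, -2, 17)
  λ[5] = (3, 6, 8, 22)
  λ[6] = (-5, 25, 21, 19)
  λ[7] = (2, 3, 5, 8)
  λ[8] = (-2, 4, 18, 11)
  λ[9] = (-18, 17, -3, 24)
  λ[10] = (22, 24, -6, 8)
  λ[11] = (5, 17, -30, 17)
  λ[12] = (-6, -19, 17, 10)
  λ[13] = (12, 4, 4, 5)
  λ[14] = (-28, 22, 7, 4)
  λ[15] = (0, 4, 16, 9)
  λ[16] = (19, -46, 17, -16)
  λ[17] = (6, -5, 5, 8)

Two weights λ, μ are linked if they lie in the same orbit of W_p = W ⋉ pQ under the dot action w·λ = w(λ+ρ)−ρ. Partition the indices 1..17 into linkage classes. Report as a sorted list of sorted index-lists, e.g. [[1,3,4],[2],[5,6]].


Root system A_4: the 4×4 matrix C matches after relabeling.

λ_j+ρ reflected into Ā_29 (⟨·,θ^∨⟩≤29); 4-tuples as given:

  λ_1 → (1, 1, 17, 6);  λ_2 → (13, 5, 5, 6);  λ_3 → (4, 2, 14, 5);  λ_4 → (1, 1, 17, 6);  λ_5 → (3, 4, 6, 9);  λ_6 → (3, 4, 6, 9);  λ_7 → (3, 4, 6, 9);  λ_8 → (1, 1, 17, 6);  λ_9 → (1, 1, 17, 6);  λ_10 → (4, 2, 14, 5);  λ_11 → (13, 5, 5, 6);  λ_12 → (13, 5, 5, 6);  λ_13 → (13, 5, 5, 6);  λ_14 → (4, 4, 5, 14);  λ_15 → (1, 1, 17, 6);  λ_16 → (3, 4, 6, 9);  λ_17 → (3, 4, 6, 9)

5 distinct reps among the 17 weights ⇒ 5 W_29-linkage classes:

[[1, 4, 8, 9, 15], [2, 11, 12, 13], [3, 10], [5, 6, 7, 16, 17], [14]]


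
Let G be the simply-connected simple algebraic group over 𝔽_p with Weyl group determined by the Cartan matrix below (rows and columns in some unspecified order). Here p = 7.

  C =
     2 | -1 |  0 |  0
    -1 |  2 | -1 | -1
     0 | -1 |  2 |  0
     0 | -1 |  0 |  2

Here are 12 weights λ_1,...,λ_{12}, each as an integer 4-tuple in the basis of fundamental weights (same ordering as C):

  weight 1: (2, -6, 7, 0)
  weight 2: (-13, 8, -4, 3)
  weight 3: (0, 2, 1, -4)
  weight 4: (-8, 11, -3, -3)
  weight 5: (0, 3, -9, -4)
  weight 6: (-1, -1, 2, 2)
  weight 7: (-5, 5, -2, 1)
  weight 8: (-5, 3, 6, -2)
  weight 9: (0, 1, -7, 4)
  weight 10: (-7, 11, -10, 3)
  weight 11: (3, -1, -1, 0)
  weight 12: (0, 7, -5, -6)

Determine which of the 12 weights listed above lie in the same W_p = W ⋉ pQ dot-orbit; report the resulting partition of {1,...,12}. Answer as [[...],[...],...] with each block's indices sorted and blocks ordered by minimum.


Dynkin diagram of C (from the 6 off-diagonal −1 entries): D_4.

Alcove-folded reps (p=7, 12 weights, presented ϖ-order):

  1: (1, 0, 2, 3)
  2: (1, 0, 2, 3)
  3: (1, 0, 2, 3)
  4: (1, 1, 2, 2)
  5: (3, 0, 2, 1)
  6: (0, 0, 3, 3)
  7: (3, 1, 0, 1)
  8: (0, 0, 3, 3)
  9: (3, 0, 2, 1)
  10: (1, 0, 2, 3)
  11: (4, 0, 0, 1)
  12: (1, 0, 2, 3)

Linkage partition of the 12 weights (6 classes, p=7):

[[1, 2, 3, 10, 12], [4], [5, 9], [6, 8], [7], [11]]


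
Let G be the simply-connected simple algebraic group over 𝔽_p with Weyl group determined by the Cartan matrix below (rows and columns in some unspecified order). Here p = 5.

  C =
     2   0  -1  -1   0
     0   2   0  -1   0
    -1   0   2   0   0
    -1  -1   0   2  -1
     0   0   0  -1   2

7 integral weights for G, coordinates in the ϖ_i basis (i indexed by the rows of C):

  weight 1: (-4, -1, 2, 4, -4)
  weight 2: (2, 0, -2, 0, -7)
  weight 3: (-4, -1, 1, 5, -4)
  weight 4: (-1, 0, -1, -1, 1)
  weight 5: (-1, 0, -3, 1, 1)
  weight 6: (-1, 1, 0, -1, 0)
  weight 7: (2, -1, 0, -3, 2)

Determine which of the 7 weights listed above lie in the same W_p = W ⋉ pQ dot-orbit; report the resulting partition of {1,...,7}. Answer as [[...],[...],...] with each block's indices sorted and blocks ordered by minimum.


Type D_5, rank 5, |W|=1920; reorder rows/cols to standard.

λ_j+ρ reflected into Ā_5 (⟨·,θ^∨⟩≤5); 5-tuples as given:

  λ_1 → (0, 1, 0, 0, 2)
  λ_2 → (0, 2, 1, 0, 1)
  λ_3 → (0, 1, 0, 0, 2)
  λ_4 → (0, 1, 0, 0, 2)
  λ_5 → (0, 1, 0, 0, 2)
  λ_6 → (0, 2, 1, 0, 1)
  λ_7 → (0, 2, 1, 0, 1)

2 distinct reps among the 7 weights ⇒ 2 W_5-linkage classes:

[[1, 3, 4, 5], [2, 6, 7]]


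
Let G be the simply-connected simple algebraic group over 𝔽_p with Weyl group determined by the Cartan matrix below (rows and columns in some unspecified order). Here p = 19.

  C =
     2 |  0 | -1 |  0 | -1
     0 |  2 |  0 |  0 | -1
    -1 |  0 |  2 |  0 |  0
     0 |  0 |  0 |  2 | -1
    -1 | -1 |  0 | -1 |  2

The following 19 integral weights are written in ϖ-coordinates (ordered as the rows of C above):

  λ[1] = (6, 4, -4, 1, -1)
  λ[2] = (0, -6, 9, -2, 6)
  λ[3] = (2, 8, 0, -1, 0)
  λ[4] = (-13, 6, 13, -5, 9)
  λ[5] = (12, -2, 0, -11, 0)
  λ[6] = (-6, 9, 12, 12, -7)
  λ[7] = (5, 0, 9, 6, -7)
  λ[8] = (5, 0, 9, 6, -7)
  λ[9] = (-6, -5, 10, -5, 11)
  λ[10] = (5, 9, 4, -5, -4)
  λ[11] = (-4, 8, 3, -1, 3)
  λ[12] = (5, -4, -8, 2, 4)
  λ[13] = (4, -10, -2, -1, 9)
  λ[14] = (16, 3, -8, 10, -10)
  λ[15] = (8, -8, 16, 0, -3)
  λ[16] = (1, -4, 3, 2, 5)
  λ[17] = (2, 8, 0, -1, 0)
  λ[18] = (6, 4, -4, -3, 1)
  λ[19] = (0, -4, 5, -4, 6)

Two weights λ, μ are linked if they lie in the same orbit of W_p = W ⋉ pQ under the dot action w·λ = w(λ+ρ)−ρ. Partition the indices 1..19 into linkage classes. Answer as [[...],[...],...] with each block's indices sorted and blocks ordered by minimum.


D_5 Cartan matrix, 5 simple roots permuted; ρ=(1,1,1,1,1).

W_19-reps of the 19 weights in Ā_19 (same 5-coord order as C):

  1: (4, 5, 3, 2, 0);  2: (0, 5, 10, 1, 1);  3: (3, 9, 1, 0, 1);  4: (0, 1, 2, 2, 4);  5: (3, 9, 1, 0, 1);  6: (0, 1, 2, 2, 4);  7: (0, 5, 10, 1, 1);  8: (0, 5, 10, 1, 1);  9: (1, 3, 6, 3, 1);  10: (1, 3, 4, 3, 3);  11: (3, 9, 1, 0, 1);  12: (1, 3, 6, 3, 1);  13: (3, 9, 1, 0, 1);  14: (4, 5, 3, 2, 0);  15: (0, 5, 10, 1, 1);  16: (1, 3, 4, 3, 3);  17: (3, 9, 1, 0, 1);  18: (4, 5, 3, 2, 0);  19: (1, 3, 6, 3, 1)

6 distinct reps among the 19 weights ⇒ 6 W_19-linkage classes:

[[1, 14, 18], [2, 7, 8, 15], [3, 5, 11, 13, 17], [4, 6], [9, 12, 19], [10, 16]]


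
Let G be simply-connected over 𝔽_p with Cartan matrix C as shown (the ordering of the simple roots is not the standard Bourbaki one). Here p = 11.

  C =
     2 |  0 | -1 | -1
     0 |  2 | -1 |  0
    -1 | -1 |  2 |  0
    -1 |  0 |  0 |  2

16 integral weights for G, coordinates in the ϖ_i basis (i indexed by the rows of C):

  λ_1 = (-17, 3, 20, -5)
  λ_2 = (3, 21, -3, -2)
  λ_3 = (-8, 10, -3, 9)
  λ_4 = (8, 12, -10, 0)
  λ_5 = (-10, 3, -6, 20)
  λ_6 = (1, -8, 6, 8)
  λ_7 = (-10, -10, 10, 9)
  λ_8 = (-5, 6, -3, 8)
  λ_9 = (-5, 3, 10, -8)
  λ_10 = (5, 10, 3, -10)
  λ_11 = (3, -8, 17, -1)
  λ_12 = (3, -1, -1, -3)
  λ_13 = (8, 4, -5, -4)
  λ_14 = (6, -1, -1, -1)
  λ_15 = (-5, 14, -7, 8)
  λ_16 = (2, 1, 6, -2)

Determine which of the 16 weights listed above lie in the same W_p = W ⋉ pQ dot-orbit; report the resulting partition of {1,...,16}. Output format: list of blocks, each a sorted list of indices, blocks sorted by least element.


C ↔ A_4 under row/col permutation; |W(A_4)| = 120.

Folding the 16 weights λ_j+ρ into Ā_11 (reps in the given 4-coord order):

  λ_1+ρ ↦ (2, 1, 4, 3)
  λ_2+ρ ↦ (2, 1, 7, 0)
  λ_3+ρ ↦ (2, 1, 7, 0)
  λ_4+ρ ↦ (2, 1, 7, 0)
  λ_5+ρ ↦ (1, 1, 0, 3)
  λ_6+ρ ↦ (2, 0, 0, 2)
  λ_7+ρ ↦ (2, 1, 7, 0)
  λ_8+ρ ↦ (2, 1, 4, 3)
  λ_9+ρ ↦ (7, 0, 0, 0)
  λ_10+ρ ↦ (1, 1, 0, 3)
  λ_11+ρ ↦ (7, 0, 0, 0)
  λ_12+ρ ↦ (2, 0, 0, 2)
  λ_13+ρ ↦ (2, 1, 4, 3)
  λ_14+ρ ↦ (7, 0, 0, 0)
  λ_15+ρ ↦ (2, 1, 4, 3)
  λ_16+ρ ↦ (2, 1, 7, 0)

Partition of {1..16} into 5 W_11-dot-orbits:

[[1, 8, 13, 15], [2, 3, 4, 7, 16], [5, 10], [6, 12], [9, 11, 14]]


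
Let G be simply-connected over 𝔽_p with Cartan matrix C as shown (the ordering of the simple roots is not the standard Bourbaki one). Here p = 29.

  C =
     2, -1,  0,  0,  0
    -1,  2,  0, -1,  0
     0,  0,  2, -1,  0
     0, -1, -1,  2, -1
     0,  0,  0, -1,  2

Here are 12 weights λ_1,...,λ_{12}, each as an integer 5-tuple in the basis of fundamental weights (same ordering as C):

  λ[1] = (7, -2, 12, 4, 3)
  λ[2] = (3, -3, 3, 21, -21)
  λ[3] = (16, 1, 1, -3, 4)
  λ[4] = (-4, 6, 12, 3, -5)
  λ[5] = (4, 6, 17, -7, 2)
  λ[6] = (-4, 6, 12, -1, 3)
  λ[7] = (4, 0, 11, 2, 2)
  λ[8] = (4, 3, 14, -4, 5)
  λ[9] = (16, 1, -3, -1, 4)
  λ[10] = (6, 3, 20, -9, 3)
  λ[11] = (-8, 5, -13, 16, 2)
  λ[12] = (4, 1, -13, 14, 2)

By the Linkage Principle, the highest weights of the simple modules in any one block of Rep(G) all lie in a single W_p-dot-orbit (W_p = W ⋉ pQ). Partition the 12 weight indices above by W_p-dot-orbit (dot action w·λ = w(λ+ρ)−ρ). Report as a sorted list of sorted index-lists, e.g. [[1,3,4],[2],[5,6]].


Cartan matrix: type D_5 (|W|=1920); un-permuting the 5 rows.

λ_j+ρ reflected into Ā_29 (⟨·,θ^∨⟩≤29); 5-tuples as given:

  λ_1+ρ ↦ (3, 4, 13, 0, 4)
  λ_2+ρ ↦ (2, 1, 4, 0, 20)
  λ_3+ρ ↦ (17, 0, 0, 2, 3)
  λ_4+ρ ↦ (3, 4, 13, 0, 4)
  λ_5+ρ ↦ (5, 1, 12, 3, 3)
  λ_6+ρ ↦ (3, 4, 13, 0, 4)
  λ_7+ρ ↦ (5, 1, 12, 3, 3)
  λ_8+ρ ↦ (5, 1, 12, 3, 3)
  λ_9+ρ ↦ (17, 0, 0, 2, 3)
  λ_10+ρ ↦ (3, 4, 13, 0, 4)
  λ_11+ρ ↦ (5, 1, 12, 3, 3)
  λ_12+ρ ↦ (5, 1, 12, 3, 3)

4 distinct reps among the 12 weights ⇒ 4 W_29-linkage classes:

[[1, 4, 6, 10], [2], [3, 9], [5, 7, 8, 11, 12]]


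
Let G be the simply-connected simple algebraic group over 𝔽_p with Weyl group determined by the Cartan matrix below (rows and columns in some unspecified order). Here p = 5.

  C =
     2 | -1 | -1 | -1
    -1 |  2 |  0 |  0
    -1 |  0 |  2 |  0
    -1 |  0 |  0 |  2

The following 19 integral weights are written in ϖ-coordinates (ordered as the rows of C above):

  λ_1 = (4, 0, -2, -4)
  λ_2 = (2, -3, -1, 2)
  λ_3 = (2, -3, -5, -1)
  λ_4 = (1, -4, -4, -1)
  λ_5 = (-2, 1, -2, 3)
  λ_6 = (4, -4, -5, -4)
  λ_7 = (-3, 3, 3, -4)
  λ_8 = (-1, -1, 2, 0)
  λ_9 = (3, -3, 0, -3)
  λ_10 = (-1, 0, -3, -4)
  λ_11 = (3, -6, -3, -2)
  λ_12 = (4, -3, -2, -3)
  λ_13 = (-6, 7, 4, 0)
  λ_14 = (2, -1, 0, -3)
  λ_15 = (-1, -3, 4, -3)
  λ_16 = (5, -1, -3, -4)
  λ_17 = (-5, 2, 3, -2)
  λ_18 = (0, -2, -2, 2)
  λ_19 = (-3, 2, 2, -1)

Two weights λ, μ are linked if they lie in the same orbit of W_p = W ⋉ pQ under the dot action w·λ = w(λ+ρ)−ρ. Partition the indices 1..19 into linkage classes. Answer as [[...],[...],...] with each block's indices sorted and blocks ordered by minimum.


Root system D_4: the 4×4 matrix C matches after relabeling.

Alcove-folded reps (p=5, 19 weights, presented ϖ-order):

  λ_1+ρ ↦ (1, 0, 0, 2);  λ_2+ρ ↦ (0, 1, 1, 2);  λ_3+ρ ↦ (1, 0, 0, 2);  λ_4+ρ ↦ (0, 1, 1, 2);  λ_5+ρ ↦ (1, 0, 1, 2);  λ_6+ρ ↦ (0, 2, 1, 2);  λ_7+ρ ↦ (0, 1, 1, 2);  λ_8+ρ ↦ (0, 0, 3, 1);  λ_9+ρ ↦ (0, 2, 1, 2);  λ_10+ρ ↦ (1, 0, 1, 2);  λ_11+ρ ↦ (1, 0, 1, 2);  λ_12+ρ ↦ (0, 2, 1, 2);  λ_13+ρ ↦ (0, 0, 3, 1);  λ_14+ρ ↦ (1, 0, 1, 2);  λ_15+ρ ↦ (0, 2, 1, 2);  λ_16+ρ ↦ (0, 1, 1, 2);  λ_17+ρ ↦ (1, 0, 1, 2);  λ_18+ρ ↦ (1, 0, 0, 2);  λ_19+ρ ↦ (0, 1, 1, 2)

The 19 indices split into 5 linkage classes (same alcove rep ⇔ same W_5-dot-orbit):

[[1, 3, 18], [2, 4, 7, 16, 19], [5, 10, 11, 14, 17], [6, 9, 12, 15], [8, 13]]


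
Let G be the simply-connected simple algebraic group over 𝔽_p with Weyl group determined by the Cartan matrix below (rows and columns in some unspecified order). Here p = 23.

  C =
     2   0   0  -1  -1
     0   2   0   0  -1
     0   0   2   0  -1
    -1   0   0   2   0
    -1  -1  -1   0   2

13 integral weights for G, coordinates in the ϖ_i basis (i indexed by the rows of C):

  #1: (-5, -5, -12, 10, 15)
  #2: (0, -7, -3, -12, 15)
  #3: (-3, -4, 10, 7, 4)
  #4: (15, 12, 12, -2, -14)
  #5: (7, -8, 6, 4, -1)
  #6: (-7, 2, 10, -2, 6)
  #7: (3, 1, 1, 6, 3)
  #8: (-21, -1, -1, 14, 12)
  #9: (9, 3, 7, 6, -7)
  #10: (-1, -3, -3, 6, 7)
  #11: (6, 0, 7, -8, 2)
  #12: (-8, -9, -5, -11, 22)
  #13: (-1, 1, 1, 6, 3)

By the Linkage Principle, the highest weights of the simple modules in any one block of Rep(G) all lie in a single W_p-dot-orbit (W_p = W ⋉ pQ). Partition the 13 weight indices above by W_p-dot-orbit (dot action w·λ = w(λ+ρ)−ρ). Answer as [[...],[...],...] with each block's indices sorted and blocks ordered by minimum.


Cartan matrix: type D_5 (|W|=1920); un-permuting the 5 rows.

Folding the 13 weights λ_j+ρ into Ā_23 (reps in the given 5-coord order):

  1: (0, 1, 8, 7, 3);  2: (6, 4, 0, 1, 2);  3: (1, 3, 11, 6, 0);  4: (1, 0, 0, 5, 7);  5: (1, 0, 0, 5, 7);  6: (1, 3, 11, 6, 0);  7: (0, 2, 2, 7, 4);  8: (1, 0, 0, 5, 7);  9: (0, 2, 2, 7, 4);  10: (0, 2, 2, 7, 4);  11: (0, 1, 8, 7, 3);  12: (0, 2, 2, 7, 4);  13: (0, 2, 2, 7, 4)

Partition of {1..13} into 5 W_23-dot-orbits:

[[1, 11], [2], [3, 6], [4, 5, 8], [7, 9, 10, 12, 13]]


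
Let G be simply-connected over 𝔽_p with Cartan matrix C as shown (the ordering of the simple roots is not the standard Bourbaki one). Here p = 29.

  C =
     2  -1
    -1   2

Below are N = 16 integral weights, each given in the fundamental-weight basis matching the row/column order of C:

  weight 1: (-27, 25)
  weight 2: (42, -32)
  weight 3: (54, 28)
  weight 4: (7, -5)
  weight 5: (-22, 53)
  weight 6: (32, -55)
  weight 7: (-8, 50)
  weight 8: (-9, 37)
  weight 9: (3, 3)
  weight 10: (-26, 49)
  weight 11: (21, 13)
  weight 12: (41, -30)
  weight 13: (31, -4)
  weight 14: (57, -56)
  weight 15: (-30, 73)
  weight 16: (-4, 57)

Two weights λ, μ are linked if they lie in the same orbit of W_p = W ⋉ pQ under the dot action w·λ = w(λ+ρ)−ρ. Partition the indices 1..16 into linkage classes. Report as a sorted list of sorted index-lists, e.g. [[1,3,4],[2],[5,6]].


Dynkin diagram of C (from the 2 off-diagonal −1 entries): A_2.

W_29-reps of the 16 weights in Ā_29 (same 2-coord order as C):

  λ_1 → (26, 0) · λ_2 → (2, 15) · λ_3 → (26, 0) · λ_4 → (4, 4) · λ_5 → (4, 4) · λ_6 → (4, 4) · λ_7 → (15, 7) · λ_8 → (1, 20) · λ_9 → (4, 4) · λ_10 → (4, 4) · λ_11 → (15, 7) · λ_12 → (0, 16) · λ_13 → (26, 0) · λ_14 → (26, 0) · λ_15 → (0, 16) · λ_16 → (26, 0)

6 distinct reps among the 16 weights ⇒ 6 W_29-linkage classes:

[[1, 3, 13, 14, 16], [2], [4, 5, 6, 9, 10], [7, 11], [8], [12, 15]]


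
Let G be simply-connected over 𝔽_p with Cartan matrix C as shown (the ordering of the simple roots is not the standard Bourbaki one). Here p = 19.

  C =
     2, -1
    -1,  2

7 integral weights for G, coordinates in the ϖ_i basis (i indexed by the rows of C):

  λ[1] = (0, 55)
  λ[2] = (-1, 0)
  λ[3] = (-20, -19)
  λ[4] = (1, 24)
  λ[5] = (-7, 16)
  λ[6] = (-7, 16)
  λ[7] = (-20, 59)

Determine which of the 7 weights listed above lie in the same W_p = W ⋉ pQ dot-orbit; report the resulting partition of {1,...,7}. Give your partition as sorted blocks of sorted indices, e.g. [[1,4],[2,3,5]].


Type A_2, rank 2, |W|=6; reorder rows/cols to standard.

Folding the 7 weights λ_j+ρ into Ā_19 (reps in the given 2-coord order):

  [1] (0, 1) · [2] (0, 1) · [3] (0, 1) · [4] (6, 11) · [5] (6, 11) · [6] (6, 11) · [7] (3, 16)

3 distinct reps among the 7 weights ⇒ 3 W_19-linkage classes:

[[1, 2, 3], [4, 5, 6], [7]]


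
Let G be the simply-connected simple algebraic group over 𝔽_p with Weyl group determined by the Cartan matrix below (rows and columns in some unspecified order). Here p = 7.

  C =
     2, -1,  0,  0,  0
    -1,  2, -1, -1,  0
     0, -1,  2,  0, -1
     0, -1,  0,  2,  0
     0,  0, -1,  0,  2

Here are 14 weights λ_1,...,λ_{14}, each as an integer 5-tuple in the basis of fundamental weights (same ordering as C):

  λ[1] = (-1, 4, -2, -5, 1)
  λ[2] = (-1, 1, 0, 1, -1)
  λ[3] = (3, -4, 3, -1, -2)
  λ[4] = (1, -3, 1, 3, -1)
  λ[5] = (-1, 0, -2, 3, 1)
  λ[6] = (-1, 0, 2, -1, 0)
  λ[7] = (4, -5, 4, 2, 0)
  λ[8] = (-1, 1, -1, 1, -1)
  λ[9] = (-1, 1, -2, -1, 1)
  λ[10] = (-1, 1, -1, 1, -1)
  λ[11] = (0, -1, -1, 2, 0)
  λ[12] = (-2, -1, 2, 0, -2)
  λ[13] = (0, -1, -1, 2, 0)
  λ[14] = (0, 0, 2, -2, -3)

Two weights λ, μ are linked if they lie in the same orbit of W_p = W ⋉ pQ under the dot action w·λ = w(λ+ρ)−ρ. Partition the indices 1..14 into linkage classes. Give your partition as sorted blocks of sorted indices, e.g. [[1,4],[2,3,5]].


Dynkin diagram of C (from the 8 off-diagonal −1 entries): D_5.

Folding the 14 weights λ_j+ρ into Ā_7 (reps in the given 5-coord order):

  λ_1 → (0, 0, 1, 4, 1);  λ_2 → (0, 2, 0, 2, 0);  λ_3 → (1, 0, 0, 3, 1);  λ_4 → (0, 2, 0, 2, 0);  λ_5 → (0, 0, 1, 4, 1);  λ_6 → (0, 1, 1, 0, 1);  λ_7 → (1, 0, 1, 1, 2);  λ_8 → (0, 2, 0, 2, 0);  λ_9 → (0, 1, 1, 0, 1);  λ_10 → (0, 2, 0, 2, 0);  λ_11 → (1, 0, 0, 3, 1);  λ_12 → (0, 1, 1, 0, 1);  λ_13 → (1, 0, 0, 3, 1);  λ_14 → (1, 0, 1, 1, 2)

Partition of {1..14} into 5 W_7-dot-orbits:

[[1, 5], [2, 4, 8, 10], [3, 11, 13], [6, 9, 12], [7, 14]]


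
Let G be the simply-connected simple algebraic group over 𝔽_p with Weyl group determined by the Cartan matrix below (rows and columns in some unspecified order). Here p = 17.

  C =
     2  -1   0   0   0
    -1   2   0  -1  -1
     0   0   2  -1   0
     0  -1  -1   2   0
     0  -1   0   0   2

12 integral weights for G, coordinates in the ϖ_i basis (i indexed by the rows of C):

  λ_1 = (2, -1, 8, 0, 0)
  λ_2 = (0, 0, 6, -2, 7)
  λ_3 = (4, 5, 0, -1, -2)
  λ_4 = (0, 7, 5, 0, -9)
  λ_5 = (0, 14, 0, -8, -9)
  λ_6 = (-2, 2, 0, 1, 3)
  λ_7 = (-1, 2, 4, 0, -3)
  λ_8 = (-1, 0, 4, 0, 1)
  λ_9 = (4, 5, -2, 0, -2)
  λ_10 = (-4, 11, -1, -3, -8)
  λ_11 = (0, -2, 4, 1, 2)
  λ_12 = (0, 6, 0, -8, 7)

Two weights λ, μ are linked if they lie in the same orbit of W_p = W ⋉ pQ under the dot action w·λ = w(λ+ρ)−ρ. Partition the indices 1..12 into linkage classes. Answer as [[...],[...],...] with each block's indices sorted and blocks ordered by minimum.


Cartan matrix: type D_5 (|W|=1920); un-permuting the 5 rows.

Each λ_j+ρ reduced to Ā_17; 5-tuples below use C's row order:

  [1] (3, 0, 9, 1, 1)
  [2] (1, 0, 6, 1, 8)
  [3] (5, 5, 1, 0, 1)
  [4] (1, 0, 6, 1, 8)
  [5] (1, 0, 6, 1, 8)
  [6] (1, 2, 1, 2, 4)
  [7] (0, 1, 5, 1, 2)
  [8] (0, 1, 5, 1, 2)
  [9] (5, 5, 1, 0, 1)
  [10] (3, 0, 2, 0, 7)
  [11] (0, 1, 5, 1, 2)
  [12] (1, 0, 6, 1, 8)

Partition of {1..12} into 6 W_17-dot-orbits:

[[1], [2, 4, 5, 12], [3, 9], [6], [7, 8, 11], [10]]


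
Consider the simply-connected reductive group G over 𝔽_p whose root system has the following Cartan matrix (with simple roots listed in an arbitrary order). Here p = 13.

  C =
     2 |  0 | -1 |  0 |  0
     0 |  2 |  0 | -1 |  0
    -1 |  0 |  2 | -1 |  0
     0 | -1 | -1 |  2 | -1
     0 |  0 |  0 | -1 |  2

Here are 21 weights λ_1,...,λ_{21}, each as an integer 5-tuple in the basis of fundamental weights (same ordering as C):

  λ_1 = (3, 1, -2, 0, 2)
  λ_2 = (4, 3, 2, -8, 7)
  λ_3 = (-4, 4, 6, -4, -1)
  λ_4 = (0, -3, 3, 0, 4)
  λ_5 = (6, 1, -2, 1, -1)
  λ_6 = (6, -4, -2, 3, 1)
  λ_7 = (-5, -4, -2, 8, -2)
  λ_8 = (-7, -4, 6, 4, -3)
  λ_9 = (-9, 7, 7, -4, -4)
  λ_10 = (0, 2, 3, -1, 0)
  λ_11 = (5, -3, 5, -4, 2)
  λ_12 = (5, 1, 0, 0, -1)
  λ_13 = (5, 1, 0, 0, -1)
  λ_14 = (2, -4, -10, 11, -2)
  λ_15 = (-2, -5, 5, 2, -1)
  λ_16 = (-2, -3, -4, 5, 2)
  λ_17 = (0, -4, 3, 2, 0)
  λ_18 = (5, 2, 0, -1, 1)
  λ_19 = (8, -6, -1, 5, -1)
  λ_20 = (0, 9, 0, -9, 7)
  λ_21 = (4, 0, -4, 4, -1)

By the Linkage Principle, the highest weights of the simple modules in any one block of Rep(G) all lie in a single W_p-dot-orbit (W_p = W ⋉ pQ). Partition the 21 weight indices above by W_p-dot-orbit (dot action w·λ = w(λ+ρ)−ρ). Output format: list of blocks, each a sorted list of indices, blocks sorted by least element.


Root system D_5: the 5×5 matrix C matches after relabeling.

Each λ_j+ρ reduced to Ā_13; 5-tuples below use C's row order:

  λ_1+ρ ↦ (3, 2, 1, 0, 3);  λ_2+ρ ↦ (1, 3, 4, 0, 1);  λ_3+ρ ↦ (3, 2, 1, 0, 3);  λ_4+ρ ↦ (1, 1, 2, 1, 4);  λ_5+ρ ↦ (6, 2, 1, 1, 0);  λ_6+ρ ↦ (6, 3, 1, 0, 2);  λ_7+ρ ↦ (1, 3, 4, 0, 1);  λ_8+ρ ↦ (6, 3, 1, 0, 2);  λ_9+ρ ↦ (2, 1, 3, 2, 0);  λ_10+ρ ↦ (1, 3, 4, 0, 1);  λ_11+ρ ↦ (6, 3, 1, 0, 2);  λ_12+ρ ↦ (6, 2, 1, 1, 0);  λ_13+ρ ↦ (6, 2, 1, 1, 0);  λ_14+ρ ↦ (6, 2, 1, 1, 0);  λ_15+ρ ↦ (1, 3, 4, 0, 1);  λ_16+ρ ↦ (3, 2, 1, 0, 3);  λ_17+ρ ↦ (1, 3, 4, 0, 1);  λ_18+ρ ↦ (6, 3, 1, 0, 2);  λ_19+ρ ↦ (6, 3, 1, 0, 2);  λ_20+ρ ↦ (6, 2, 1, 1, 0);  λ_21+ρ ↦ (2, 1, 3, 2, 0)

Partition of {1..21} into 6 W_13-dot-orbits:

[[1, 3, 16], [2, 7, 10, 15, 17], [4], [5, 12, 13, 14, 20], [6, 8, 11, 18, 19], [9, 21]]
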